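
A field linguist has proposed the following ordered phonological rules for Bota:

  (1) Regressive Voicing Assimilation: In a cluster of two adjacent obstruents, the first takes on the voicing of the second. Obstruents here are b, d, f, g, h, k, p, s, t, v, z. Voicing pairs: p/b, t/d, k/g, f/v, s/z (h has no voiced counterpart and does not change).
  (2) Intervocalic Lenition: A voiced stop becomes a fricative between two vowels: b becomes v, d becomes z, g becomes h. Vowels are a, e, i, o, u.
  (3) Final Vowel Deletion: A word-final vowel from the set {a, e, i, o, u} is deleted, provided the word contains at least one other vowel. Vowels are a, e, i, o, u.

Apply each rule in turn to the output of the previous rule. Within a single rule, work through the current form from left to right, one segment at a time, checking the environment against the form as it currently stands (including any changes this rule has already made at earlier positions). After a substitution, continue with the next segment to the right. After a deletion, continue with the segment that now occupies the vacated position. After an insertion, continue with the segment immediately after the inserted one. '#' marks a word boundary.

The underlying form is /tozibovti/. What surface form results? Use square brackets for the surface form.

[tozivoft]

(1) Regressive Voicing Assimilation: [tozibovti] → [tozibofti]
(2) Intervocalic Lenition: [tozibofti] → [tozivofti]
(3) Final Vowel Deletion: [tozivofti] → [tozivoft]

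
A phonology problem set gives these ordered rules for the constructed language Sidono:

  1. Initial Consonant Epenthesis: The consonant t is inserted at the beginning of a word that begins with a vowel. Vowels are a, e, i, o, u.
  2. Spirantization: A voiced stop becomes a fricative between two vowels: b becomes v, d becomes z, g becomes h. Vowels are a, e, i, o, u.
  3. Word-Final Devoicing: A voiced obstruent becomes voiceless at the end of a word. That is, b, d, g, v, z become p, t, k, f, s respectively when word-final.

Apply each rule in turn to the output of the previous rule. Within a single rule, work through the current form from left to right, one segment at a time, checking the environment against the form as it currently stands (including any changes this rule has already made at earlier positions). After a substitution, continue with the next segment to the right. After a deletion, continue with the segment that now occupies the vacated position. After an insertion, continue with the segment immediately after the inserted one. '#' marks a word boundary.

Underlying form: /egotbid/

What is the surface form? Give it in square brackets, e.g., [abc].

[tehotbit]

1 Initial Consonant Epenthesis: [egotbid] → [tegotbid]
2 Spirantization: [tegotbid] → [tehotbid]
3 Word-Final Devoicing: [tehotbid] → [tehotbit]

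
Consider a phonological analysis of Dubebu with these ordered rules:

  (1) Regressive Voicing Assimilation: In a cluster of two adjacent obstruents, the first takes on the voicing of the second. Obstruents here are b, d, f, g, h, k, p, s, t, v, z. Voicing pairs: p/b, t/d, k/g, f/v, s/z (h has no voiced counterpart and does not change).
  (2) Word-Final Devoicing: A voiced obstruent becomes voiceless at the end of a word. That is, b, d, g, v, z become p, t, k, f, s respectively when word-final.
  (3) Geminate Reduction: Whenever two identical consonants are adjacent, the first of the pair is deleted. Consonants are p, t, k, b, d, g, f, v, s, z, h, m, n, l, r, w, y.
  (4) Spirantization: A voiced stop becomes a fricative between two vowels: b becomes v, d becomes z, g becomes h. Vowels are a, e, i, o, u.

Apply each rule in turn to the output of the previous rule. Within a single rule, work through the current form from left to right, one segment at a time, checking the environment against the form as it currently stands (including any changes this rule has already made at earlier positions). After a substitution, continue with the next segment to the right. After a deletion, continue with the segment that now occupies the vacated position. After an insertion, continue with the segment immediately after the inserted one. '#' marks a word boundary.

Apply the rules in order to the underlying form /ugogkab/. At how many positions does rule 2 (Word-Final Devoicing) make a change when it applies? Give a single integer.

1

(1) Regressive Voicing Assimilation: [ugogkab] → [ugokkab]
(2) Word-Final Devoicing: [ugokkab] → [ugokkap]
(3) Geminate Reduction: [ugokkap] → [ugokap]
(4) Spirantization: [ugokap] → [uhokap]
Rule 2 changed 1 position(s).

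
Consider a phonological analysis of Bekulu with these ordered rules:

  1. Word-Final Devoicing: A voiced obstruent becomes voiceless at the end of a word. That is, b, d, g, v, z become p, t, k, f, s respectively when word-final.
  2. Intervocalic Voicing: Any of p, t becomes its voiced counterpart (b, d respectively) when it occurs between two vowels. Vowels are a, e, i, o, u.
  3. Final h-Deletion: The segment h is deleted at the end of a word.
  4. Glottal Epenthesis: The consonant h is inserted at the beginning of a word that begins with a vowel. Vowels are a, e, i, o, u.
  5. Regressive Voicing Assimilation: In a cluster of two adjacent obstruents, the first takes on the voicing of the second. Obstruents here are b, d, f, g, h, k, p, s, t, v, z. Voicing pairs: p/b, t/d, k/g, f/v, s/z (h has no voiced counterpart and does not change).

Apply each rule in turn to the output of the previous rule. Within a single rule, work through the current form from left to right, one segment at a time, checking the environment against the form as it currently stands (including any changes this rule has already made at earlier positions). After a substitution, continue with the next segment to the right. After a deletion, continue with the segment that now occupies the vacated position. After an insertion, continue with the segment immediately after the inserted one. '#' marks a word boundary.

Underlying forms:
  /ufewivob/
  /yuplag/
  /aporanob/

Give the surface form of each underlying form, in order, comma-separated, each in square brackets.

[hufewivop], [yuplak], [haboranop]

/ufewivob/:
  1 Word-Final Devoicing: [ufewivob] → [ufewivop]
  2 Intervocalic Voicing: no change — [ufewivop]
  3 Final h-Deletion: no change — [ufewivop]
  4 Glottal Epenthesis: [ufewivop] → [hufewivop]
  5 Regressive Voicing Assimilation: no change — [hufewivop]
/yuplag/:
  1 Word-Final Devoicing: [yuplag] → [yuplak]
  2 Intervocalic Voicing: no change — [yuplak]
  3 Final h-Deletion: no change — [yuplak]
  4 Glottal Epenthesis: no change — [yuplak]
  5 Regressive Voicing Assimilation: no change — [yuplak]
/aporanob/:
  1 Word-Final Devoicing: [aporanob] → [aporanop]
  2 Intervocalic Voicing: [aporanop] → [aboranop]
  3 Final h-Deletion: no change — [aboranop]
  4 Glottal Epenthesis: [aboranop] → [haboranop]
  5 Regressive Voicing Assimilation: no change — [haboranop]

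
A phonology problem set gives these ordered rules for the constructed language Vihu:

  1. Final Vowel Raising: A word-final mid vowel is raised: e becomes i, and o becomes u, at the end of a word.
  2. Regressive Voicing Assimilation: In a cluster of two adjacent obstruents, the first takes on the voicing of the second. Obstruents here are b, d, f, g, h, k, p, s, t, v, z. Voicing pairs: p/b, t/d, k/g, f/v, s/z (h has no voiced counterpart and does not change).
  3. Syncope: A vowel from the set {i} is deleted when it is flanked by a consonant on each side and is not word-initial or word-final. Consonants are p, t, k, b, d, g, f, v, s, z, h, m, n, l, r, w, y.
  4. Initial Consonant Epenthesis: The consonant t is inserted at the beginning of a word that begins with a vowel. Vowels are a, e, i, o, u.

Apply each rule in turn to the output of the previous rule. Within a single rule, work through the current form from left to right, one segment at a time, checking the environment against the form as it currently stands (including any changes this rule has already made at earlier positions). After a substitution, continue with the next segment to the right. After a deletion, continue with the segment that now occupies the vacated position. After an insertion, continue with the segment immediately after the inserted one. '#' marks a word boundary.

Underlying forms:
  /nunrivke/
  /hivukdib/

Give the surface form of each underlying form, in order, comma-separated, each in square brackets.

/nunrivke/:
  1 Final Vowel Raising: [nunrivke] → [nunrivki]
  2 Regressive Voicing Assimilation: [nunrivki] → [nunrifki]
  3 Syncope: [nunrifki] → [nunrfki]
  4 Initial Consonant Epenthesis: no change — [nunrfki]
/hivukdib/:
  1 Final Vowel Raising: no change — [hivukdib]
  2 Regressive Voicing Assimilation: [hivukdib] → [hivugdib]
  3 Syncope: [hivugdib] → [hvugdb]
  4 Initial Consonant Epenthesis: no change — [hvugdb]

[nunrfki], [hvugdb]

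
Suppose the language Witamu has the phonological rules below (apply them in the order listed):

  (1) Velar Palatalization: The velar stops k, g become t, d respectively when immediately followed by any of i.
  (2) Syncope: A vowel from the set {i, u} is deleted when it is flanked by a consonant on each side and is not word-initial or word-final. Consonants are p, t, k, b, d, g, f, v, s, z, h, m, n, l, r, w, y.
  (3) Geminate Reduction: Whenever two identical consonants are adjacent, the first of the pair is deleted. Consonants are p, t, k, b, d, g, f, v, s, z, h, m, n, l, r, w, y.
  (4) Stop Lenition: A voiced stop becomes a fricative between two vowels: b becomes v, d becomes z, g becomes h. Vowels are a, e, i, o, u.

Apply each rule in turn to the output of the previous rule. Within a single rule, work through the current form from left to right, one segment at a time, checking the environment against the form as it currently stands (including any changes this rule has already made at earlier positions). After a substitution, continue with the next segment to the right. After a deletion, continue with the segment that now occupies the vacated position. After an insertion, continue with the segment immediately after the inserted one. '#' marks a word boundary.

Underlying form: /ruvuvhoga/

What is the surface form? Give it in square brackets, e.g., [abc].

[rvhoha]

(1) Velar Palatalization: no change — [ruvuvhoga]
(2) Syncope: [ruvuvhoga] → [rvvhoga]
(3) Geminate Reduction: [rvvhoga] → [rvhoga]
(4) Stop Lenition: [rvhoga] → [rvhoha]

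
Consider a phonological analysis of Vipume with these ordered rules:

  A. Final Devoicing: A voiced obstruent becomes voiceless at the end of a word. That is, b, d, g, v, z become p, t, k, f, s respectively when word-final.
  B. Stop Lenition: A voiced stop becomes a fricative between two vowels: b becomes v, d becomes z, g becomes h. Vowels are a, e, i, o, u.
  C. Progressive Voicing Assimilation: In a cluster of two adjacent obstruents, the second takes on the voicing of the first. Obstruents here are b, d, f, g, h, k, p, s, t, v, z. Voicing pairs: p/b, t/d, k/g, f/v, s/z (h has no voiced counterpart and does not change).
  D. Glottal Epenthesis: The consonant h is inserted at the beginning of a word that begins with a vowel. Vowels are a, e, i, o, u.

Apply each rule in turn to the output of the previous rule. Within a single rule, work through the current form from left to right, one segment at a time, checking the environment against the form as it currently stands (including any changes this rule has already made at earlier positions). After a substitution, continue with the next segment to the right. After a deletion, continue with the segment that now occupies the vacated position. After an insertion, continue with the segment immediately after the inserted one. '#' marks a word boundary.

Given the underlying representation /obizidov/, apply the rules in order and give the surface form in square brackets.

A Final Devoicing: [obizidov] → [obizidof]
B Stop Lenition: [obizidof] → [ovizizof]
C Progressive Voicing Assimilation: no change — [ovizizof]
D Glottal Epenthesis: [ovizizof] → [hovizizof]

[hovizizof]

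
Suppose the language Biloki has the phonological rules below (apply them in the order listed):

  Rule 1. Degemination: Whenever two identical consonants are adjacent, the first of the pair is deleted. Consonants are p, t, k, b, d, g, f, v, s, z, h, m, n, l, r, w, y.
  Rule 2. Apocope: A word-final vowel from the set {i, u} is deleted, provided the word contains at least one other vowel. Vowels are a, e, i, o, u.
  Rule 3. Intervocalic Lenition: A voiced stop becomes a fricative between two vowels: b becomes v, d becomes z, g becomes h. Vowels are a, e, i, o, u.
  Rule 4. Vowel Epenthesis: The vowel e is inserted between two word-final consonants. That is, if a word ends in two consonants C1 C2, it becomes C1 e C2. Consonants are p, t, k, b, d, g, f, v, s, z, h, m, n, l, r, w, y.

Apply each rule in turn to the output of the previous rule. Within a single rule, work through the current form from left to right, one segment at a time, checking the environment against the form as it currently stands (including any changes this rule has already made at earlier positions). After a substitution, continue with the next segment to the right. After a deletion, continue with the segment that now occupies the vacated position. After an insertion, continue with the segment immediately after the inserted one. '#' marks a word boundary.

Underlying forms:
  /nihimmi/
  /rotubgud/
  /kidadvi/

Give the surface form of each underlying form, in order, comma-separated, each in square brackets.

/nihimmi/:
  Rule 1 Degemination: [nihimmi] → [nihimi]
  Rule 2 Apocope: [nihimi] → [nihim]
  Rule 3 Intervocalic Lenition: no change — [nihim]
  Rule 4 Vowel Epenthesis: no change — [nihim]
/rotubgud/:
  Rule 1 Degemination: no change — [rotubgud]
  Rule 2 Apocope: no change — [rotubgud]
  Rule 3 Intervocalic Lenition: no change — [rotubgud]
  Rule 4 Vowel Epenthesis: no change — [rotubgud]
/kidadvi/:
  Rule 1 Degemination: no change — [kidadvi]
  Rule 2 Apocope: [kidadvi] → [kidadv]
  Rule 3 Intervocalic Lenition: [kidadv] → [kizadv]
  Rule 4 Vowel Epenthesis: [kizadv] → [kizadev]

[nihim], [rotubgud], [kizadev]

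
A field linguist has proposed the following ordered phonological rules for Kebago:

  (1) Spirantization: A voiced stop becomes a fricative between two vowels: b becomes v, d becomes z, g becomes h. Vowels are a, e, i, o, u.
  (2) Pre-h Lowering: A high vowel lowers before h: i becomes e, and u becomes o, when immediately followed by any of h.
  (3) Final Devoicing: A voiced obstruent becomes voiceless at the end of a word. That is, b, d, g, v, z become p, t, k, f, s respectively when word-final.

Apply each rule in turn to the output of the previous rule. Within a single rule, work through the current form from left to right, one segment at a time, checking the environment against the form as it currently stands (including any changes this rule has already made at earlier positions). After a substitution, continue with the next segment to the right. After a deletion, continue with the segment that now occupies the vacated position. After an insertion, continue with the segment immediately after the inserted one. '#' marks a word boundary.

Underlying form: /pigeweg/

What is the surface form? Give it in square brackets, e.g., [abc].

[pehewek]

(1) Spirantization: [pigeweg] → [piheweg]
(2) Pre-h Lowering: [piheweg] → [peheweg]
(3) Final Devoicing: [peheweg] → [pehewek]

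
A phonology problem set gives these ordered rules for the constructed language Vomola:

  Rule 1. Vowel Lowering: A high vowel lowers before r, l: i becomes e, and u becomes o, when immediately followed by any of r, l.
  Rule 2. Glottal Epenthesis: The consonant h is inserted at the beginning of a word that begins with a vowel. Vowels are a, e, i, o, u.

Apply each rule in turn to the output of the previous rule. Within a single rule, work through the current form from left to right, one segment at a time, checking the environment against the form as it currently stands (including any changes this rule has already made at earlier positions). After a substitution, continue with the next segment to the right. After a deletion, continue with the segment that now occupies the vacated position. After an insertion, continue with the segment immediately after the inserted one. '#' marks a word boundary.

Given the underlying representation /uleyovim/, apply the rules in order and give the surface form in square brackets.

[holeyovim]

Rule 1 Vowel Lowering: [uleyovim] → [oleyovim]
Rule 2 Glottal Epenthesis: [oleyovim] → [holeyovim]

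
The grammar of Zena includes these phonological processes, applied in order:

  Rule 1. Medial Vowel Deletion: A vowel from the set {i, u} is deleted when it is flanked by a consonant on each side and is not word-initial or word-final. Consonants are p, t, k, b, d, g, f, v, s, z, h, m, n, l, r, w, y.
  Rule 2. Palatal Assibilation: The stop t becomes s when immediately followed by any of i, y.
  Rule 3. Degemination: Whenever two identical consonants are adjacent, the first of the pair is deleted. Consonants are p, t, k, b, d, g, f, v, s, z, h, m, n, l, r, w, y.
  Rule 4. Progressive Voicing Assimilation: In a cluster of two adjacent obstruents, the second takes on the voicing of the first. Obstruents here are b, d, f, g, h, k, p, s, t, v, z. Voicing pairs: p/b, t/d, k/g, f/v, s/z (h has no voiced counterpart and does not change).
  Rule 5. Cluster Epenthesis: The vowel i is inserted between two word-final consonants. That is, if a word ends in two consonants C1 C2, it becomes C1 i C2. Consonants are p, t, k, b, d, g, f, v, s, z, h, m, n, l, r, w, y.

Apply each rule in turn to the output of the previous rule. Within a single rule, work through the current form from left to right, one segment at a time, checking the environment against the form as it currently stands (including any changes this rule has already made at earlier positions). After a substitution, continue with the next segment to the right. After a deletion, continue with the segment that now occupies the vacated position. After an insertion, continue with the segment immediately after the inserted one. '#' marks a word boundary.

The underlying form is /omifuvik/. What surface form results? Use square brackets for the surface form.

[omffik]

Rule 1 Medial Vowel Deletion: [omifuvik] → [omfvk]
Rule 2 Palatal Assibilation: no change — [omfvk]
Rule 3 Degemination: no change — [omfvk]
Rule 4 Progressive Voicing Assimilation: [omfvk] → [omffk]
Rule 5 Cluster Epenthesis: [omffk] → [omffik]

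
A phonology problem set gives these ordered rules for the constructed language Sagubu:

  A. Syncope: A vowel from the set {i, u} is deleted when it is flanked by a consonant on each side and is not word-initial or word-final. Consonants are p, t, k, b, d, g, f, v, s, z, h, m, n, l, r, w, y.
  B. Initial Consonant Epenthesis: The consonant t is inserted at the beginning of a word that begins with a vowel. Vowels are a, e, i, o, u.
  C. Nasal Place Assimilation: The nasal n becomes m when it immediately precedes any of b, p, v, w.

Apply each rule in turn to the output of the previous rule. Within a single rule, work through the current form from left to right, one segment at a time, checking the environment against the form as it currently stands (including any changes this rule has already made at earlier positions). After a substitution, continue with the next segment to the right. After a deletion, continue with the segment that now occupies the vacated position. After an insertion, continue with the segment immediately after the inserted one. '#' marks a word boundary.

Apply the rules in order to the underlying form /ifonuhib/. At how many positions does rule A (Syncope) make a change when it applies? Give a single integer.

2

A Syncope: [ifonuhib] → [ifonhb]
B Initial Consonant Epenthesis: [ifonhb] → [tifonhb]
C Nasal Place Assimilation: no change — [tifonhb]
Rule A changed 2 position(s).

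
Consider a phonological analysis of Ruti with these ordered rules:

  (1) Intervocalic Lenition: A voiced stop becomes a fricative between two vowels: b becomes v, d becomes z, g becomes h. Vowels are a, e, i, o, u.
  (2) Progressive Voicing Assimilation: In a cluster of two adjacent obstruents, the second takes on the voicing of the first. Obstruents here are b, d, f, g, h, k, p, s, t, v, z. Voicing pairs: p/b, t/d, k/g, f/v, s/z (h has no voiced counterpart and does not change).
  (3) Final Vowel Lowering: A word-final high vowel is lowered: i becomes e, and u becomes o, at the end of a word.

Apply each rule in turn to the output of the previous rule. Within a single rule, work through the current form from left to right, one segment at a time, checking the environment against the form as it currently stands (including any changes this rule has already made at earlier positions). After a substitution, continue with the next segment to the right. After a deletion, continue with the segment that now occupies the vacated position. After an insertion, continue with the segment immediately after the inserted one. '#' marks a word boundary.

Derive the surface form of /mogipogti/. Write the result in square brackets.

(1) Intervocalic Lenition: [mogipogti] → [mohipogti]
(2) Progressive Voicing Assimilation: [mohipogti] → [mohipogdi]
(3) Final Vowel Lowering: [mohipogdi] → [mohipogde]

[mohipogde]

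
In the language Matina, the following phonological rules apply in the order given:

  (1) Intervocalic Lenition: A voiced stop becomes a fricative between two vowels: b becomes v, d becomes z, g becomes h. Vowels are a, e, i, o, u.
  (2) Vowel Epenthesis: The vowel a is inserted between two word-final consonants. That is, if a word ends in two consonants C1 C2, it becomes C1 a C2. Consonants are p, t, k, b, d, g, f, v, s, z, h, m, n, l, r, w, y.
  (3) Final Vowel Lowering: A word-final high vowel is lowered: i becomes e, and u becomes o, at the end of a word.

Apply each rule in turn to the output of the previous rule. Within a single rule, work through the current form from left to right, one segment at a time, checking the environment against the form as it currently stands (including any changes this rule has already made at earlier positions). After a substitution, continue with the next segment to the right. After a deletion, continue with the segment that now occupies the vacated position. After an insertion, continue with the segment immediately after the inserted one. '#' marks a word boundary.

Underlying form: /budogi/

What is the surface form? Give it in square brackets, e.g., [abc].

(1) Intervocalic Lenition: [budogi] → [buzohi]
(2) Vowel Epenthesis: no change — [buzohi]
(3) Final Vowel Lowering: [buzohi] → [buzohe]

[buzohe]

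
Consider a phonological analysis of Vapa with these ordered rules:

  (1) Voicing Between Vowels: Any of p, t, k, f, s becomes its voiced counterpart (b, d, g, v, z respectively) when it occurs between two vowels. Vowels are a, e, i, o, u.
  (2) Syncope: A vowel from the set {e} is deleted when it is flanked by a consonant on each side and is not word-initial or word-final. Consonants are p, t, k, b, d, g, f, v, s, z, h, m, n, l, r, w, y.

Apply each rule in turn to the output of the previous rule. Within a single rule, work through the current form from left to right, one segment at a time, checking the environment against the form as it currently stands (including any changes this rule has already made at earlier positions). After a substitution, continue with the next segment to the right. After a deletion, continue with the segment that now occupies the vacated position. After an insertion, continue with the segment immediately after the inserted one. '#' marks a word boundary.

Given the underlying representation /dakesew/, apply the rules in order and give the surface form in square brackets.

(1) Voicing Between Vowels: [dakesew] → [dagezew]
(2) Syncope: [dagezew] → [dagzw]

[dagzw]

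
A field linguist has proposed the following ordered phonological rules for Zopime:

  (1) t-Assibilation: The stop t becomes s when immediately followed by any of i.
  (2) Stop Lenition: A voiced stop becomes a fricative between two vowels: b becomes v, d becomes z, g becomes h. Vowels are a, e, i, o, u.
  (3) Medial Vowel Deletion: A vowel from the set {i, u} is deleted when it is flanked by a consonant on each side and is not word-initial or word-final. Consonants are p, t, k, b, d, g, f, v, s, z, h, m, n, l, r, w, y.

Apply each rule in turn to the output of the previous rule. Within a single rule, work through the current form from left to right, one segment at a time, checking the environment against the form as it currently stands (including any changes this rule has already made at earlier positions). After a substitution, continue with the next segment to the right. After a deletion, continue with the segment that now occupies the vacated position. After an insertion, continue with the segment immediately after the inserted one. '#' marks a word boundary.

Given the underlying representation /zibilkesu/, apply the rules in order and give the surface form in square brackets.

(1) t-Assibilation: no change — [zibilkesu]
(2) Stop Lenition: [zibilkesu] → [zivilkesu]
(3) Medial Vowel Deletion: [zivilkesu] → [zvlkesu]

[zvlkesu]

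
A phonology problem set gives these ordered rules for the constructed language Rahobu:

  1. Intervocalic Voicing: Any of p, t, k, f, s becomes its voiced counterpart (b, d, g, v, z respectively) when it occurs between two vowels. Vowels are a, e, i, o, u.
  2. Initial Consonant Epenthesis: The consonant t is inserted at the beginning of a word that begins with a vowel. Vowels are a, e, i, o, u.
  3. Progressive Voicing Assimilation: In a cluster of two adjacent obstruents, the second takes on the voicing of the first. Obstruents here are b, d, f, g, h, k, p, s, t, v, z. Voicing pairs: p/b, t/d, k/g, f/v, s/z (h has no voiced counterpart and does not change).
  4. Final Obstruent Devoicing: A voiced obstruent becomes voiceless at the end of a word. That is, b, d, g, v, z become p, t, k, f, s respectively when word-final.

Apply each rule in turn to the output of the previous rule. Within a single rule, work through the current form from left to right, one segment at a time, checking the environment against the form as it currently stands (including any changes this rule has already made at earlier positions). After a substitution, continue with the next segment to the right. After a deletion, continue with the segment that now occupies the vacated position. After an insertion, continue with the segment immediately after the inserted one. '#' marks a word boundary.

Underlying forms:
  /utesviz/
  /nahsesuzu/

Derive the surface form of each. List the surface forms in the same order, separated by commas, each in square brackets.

[tudesfis], [nahsezuzu]

/utesviz/:
  1 Intervocalic Voicing: [utesviz] → [udesviz]
  2 Initial Consonant Epenthesis: [udesviz] → [tudesviz]
  3 Progressive Voicing Assimilation: [tudesviz] → [tudesfiz]
  4 Final Obstruent Devoicing: [tudesfiz] → [tudesfis]
/nahsesuzu/:
  1 Intervocalic Voicing: [nahsesuzu] → [nahsezuzu]
  2 Initial Consonant Epenthesis: no change — [nahsezuzu]
  3 Progressive Voicing Assimilation: no change — [nahsezuzu]
  4 Final Obstruent Devoicing: no change — [nahsezuzu]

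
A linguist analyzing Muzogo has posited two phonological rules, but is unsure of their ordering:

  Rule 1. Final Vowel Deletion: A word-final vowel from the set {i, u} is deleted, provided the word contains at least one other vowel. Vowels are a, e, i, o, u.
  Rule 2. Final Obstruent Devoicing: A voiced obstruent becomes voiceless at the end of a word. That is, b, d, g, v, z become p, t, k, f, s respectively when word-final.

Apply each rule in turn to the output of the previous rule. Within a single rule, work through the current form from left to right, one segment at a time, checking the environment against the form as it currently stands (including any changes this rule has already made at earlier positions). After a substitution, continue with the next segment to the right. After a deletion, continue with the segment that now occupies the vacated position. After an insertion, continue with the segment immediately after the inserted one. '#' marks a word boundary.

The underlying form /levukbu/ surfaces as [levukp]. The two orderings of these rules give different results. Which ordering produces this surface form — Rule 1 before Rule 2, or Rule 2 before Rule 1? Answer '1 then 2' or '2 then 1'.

Order 1 then 2:
  1 Final Vowel Deletion: [levukbu] → [levukb]
  2 Final Obstruent Devoicing: [levukb] → [levukp]
  result: [levukp]
Order 2 then 1:
  2 Final Obstruent Devoicing: no change — [levukbu]
  1 Final Vowel Deletion: [levukbu] → [levukb]
  result: [levukb]

1 then 2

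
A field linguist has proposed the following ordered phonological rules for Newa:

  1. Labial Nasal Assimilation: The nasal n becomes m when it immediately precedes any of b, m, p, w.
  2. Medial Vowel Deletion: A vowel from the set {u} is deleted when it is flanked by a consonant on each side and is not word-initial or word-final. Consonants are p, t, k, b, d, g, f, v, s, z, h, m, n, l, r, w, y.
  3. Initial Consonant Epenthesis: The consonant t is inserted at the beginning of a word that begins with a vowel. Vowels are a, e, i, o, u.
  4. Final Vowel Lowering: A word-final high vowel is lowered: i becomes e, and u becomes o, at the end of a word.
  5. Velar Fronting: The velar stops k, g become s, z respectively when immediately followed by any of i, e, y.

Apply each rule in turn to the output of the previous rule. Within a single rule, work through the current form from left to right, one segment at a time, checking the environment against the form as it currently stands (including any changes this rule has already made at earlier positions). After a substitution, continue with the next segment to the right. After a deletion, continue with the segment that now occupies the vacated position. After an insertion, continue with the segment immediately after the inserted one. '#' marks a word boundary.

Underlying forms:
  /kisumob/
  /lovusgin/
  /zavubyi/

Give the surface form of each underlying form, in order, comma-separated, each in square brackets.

[sismob], [lovszin], [zavbye]

/kisumob/:
  1 Labial Nasal Assimilation: no change — [kisumob]
  2 Medial Vowel Deletion: [kisumob] → [kismob]
  3 Initial Consonant Epenthesis: no change — [kismob]
  4 Final Vowel Lowering: no change — [kismob]
  5 Velar Fronting: [kismob] → [sismob]
/lovusgin/:
  1 Labial Nasal Assimilation: no change — [lovusgin]
  2 Medial Vowel Deletion: [lovusgin] → [lovsgin]
  3 Initial Consonant Epenthesis: no change — [lovsgin]
  4 Final Vowel Lowering: no change — [lovsgin]
  5 Velar Fronting: [lovsgin] → [lovszin]
/zavubyi/:
  1 Labial Nasal Assimilation: no change — [zavubyi]
  2 Medial Vowel Deletion: [zavubyi] → [zavbyi]
  3 Initial Consonant Epenthesis: no change — [zavbyi]
  4 Final Vowel Lowering: [zavbyi] → [zavbye]
  5 Velar Fronting: no change — [zavbye]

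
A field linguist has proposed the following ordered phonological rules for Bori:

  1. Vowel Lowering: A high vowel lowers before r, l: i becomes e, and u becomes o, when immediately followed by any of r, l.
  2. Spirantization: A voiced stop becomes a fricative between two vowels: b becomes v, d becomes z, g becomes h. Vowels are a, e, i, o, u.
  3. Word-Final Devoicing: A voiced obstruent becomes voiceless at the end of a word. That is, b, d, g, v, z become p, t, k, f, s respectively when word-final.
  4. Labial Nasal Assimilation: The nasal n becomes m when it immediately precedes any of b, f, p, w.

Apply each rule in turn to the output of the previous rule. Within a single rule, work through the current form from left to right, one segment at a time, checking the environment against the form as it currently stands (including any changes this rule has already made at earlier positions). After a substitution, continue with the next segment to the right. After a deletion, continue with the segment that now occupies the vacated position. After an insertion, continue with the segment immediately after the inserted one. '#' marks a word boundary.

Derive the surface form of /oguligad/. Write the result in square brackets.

[oholihat]

1 Vowel Lowering: [oguligad] → [ogoligad]
2 Spirantization: [ogoligad] → [oholihad]
3 Word-Final Devoicing: [oholihad] → [oholihat]
4 Labial Nasal Assimilation: no change — [oholihat]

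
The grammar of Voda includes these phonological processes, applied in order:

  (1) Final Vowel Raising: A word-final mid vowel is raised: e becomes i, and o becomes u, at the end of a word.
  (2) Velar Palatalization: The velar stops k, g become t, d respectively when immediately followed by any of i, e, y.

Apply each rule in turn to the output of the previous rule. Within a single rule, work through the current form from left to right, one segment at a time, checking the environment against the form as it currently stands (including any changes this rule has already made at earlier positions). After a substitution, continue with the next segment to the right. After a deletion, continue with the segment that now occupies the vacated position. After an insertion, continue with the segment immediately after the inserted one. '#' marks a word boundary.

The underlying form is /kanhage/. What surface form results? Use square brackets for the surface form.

(1) Final Vowel Raising: [kanhage] → [kanhagi]
(2) Velar Palatalization: [kanhagi] → [kanhadi]

[kanhadi]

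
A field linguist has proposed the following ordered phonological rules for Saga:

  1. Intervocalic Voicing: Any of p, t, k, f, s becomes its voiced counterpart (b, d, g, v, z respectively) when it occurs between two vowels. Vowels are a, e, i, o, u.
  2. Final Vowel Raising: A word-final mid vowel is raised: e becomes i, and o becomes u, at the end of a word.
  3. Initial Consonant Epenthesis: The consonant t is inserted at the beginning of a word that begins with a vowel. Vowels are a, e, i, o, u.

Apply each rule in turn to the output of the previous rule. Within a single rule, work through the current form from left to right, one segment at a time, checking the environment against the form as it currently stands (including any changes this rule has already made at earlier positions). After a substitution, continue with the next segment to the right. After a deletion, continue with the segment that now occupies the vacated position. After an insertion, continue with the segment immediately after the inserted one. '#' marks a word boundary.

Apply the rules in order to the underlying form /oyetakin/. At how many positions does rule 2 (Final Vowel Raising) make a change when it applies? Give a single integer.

0

1 Intervocalic Voicing: [oyetakin] → [oyedagin]
2 Final Vowel Raising: no change — [oyedagin]
3 Initial Consonant Epenthesis: [oyedagin] → [toyedagin]
Rule 2 changed 0 position(s).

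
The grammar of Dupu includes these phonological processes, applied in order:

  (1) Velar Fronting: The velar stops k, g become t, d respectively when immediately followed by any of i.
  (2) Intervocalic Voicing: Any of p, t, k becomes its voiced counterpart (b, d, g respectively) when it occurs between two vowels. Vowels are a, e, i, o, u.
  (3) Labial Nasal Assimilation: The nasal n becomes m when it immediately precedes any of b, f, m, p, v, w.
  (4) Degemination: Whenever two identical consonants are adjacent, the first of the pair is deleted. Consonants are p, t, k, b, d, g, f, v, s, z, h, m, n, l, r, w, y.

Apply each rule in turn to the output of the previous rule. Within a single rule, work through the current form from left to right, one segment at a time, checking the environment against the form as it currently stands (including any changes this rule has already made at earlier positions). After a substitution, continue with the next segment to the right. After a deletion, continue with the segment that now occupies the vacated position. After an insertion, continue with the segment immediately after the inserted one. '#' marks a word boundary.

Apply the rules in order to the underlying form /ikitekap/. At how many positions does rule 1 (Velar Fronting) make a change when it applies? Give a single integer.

1

(1) Velar Fronting: [ikitekap] → [ititekap]
(2) Intervocalic Voicing: [ititekap] → [ididegap]
(3) Labial Nasal Assimilation: no change — [ididegap]
(4) Degemination: no change — [ididegap]
Rule 1 changed 1 position(s).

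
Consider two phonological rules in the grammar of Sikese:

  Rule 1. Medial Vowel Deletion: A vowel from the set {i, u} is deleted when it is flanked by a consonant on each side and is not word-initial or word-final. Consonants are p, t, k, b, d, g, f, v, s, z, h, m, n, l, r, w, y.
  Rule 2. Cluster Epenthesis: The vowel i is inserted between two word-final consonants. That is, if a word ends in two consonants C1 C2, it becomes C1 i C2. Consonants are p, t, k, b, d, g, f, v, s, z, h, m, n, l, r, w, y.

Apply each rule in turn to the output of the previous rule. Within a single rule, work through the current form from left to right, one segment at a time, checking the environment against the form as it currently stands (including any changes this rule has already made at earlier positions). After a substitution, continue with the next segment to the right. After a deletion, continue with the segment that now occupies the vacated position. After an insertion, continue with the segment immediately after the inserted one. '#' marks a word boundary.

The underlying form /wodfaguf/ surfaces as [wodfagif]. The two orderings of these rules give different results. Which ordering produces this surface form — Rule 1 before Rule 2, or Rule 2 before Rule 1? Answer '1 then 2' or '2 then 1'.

1 then 2

Order 1 then 2:
  1 Medial Vowel Deletion: [wodfaguf] → [wodfagf]
  2 Cluster Epenthesis: [wodfagf] → [wodfagif]
  result: [wodfagif]
Order 2 then 1:
  2 Cluster Epenthesis: no change — [wodfaguf]
  1 Medial Vowel Deletion: [wodfaguf] → [wodfagf]
  result: [wodfagf]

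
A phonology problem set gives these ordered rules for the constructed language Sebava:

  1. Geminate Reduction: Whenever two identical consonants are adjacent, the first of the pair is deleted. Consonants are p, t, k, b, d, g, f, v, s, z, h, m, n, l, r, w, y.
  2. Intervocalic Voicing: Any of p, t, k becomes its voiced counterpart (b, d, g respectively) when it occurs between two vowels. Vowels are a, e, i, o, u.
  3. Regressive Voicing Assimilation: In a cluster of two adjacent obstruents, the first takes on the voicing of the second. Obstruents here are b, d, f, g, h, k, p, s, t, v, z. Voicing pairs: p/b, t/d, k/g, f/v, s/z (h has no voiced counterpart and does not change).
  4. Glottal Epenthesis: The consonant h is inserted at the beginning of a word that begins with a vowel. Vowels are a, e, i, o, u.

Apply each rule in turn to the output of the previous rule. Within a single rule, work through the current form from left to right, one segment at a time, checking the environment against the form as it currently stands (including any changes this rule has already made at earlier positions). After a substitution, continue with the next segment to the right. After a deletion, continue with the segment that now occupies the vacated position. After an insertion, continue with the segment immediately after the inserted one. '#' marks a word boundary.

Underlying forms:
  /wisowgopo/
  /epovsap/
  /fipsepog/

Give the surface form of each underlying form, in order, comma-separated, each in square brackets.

/wisowgopo/:
  1 Geminate Reduction: no change — [wisowgopo]
  2 Intervocalic Voicing: [wisowgopo] → [wisowgobo]
  3 Regressive Voicing Assimilation: no change — [wisowgobo]
  4 Glottal Epenthesis: no change — [wisowgobo]
/epovsap/:
  1 Geminate Reduction: no change — [epovsap]
  2 Intervocalic Voicing: [epovsap] → [ebovsap]
  3 Regressive Voicing Assimilation: [ebovsap] → [ebofsap]
  4 Glottal Epenthesis: [ebofsap] → [hebofsap]
/fipsepog/:
  1 Geminate Reduction: no change — [fipsepog]
  2 Intervocalic Voicing: [fipsepog] → [fipsebog]
  3 Regressive Voicing Assimilation: no change — [fipsebog]
  4 Glottal Epenthesis: no change — [fipsebog]

[wisowgobo], [hebofsap], [fipsebog]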